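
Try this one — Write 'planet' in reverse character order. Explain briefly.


Reverse 'planet' character by character: 'tenalp'.

tenalp


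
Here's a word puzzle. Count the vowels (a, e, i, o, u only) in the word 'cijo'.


Vowels in 'cijo': i, o = 2 vowels.

2


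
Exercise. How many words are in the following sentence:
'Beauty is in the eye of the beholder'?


Split into words: Beauty | is | in | the | eye | of | the | beholder = 8 words.

8


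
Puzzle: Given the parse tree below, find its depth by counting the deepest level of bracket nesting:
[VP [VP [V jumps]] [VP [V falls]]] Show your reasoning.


Count bracket nesting levels:
'[' at pos 0: depth = 1
'[' at pos 4: depth = 2
'[' at pos 8: depth = 3
'[' at pos 19: depth = 2
'[' at pos 23: depth = 3
Maximum depth reached: 3

3


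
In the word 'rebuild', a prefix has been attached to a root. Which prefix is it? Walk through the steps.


The word 'rebuild' = 're' (prefix) + 'build' (root). The prefix is 're'.

re


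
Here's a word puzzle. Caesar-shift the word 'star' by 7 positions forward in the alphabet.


Shift each letter by 7: s -> z, t -> a, a -> h, r -> y. Result: 'zahy'.

zahy


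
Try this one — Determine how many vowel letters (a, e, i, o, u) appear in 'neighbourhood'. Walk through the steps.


Vowels in 'neighbourhood': e, i, o, u, o, o = 6 vowels.

6


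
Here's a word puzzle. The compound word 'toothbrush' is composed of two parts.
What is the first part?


Split 'toothbrush' into 'tooth' + 'brush'. The first part is 'tooth'.

tooth


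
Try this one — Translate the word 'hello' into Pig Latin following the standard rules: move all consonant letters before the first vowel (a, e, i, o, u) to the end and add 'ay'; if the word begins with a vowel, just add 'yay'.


'hello': move consonant cluster 'h' to end and add 'ay': 'ellohay'.

ellohay


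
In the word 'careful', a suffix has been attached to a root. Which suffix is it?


The word 'careful' = 'care' (root) + '-ful' (suffix). The suffix is '-ful'.

ful


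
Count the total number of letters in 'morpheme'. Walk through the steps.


Spell out 'morpheme' and number each letter: m(1), o(2), r(3), p(4), h(5), e(6), m(7), e(8). Total: 8 letters.

8


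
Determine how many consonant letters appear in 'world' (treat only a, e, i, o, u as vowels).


Consonants in 'world': w, r, l, d = 4 consonants.

4


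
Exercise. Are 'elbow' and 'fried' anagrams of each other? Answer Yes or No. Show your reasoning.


Sorted letters of 'elbow': 'below'
Sorted letters of 'fried': 'defir'
They do not match.

No


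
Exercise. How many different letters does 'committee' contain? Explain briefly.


Unique letters in 'committee': {c, e, i, m, o, t} = 6 distinct letters.

6


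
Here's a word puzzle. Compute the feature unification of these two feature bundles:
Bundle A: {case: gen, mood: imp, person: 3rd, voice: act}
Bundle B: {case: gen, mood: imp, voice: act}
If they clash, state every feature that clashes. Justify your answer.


Compare features:
case: A=gen vs B=gen -> unified: gen
mood: A=imp vs B=imp -> unified: imp
person: A=3rd vs B=_ -> unified: 3rd
voice: A=act vs B=act -> unified: act
No clashes found.

Unified: {case: gen, mood: imp, person: 3rd, voice: act}


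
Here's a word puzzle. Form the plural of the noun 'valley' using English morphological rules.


Apply rule: Add -s. 'valley' becomes 'valleys'.

valleys


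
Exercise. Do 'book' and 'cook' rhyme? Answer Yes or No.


Rime (stressed vowel + following sounds) of 'book': -ook = /ʊk/
Rime of 'cook': -ook = /ʊk/
/ʊk/ and /ʊk/ are the same ending sound, so the words rhyme.

Yes


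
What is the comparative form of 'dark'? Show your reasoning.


Apply comparative formation (add -er): 'dark' -> 'darker'.

darker


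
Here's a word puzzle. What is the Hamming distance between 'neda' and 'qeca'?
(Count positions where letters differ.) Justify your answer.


Alignment:
Position 1: 'n' vs 'q' = DIFFER
Position 2: 'e' vs 'e' = match
Position 3: 'd' vs 'c' = DIFFER
Position 4: 'a' vs 'a' = match
Total differences: 2

2


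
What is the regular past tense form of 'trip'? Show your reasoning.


Apply rule: Double final consonant and add -ed. 'trip' becomes 'tripped'.

tripped


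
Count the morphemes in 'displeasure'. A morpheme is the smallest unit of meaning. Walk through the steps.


Decomposition: dis- (prefix) + please (root) + -ure (suffix) = 3 morpheme(s)

3 morphemes


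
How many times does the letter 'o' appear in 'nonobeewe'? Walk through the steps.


Letter 'o' in 'nonobeewe': found at position(s) 2, 4 = 2 occurrence(s).

2


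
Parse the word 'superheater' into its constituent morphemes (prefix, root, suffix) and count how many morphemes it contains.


Step 1: Identify prefix: 'super' (meaning: above)
Step 2: Identify root: 'heat'
Step 3: Identify suffix(es): 'er'
Decomposition: super- (prefix: above) + heat (root) + -er (suffix: one who)
Total morphemes: 3

3 morphemes (super- (prefix: above) + heat (root) + -er (suffix: one who))


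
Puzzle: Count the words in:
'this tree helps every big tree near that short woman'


Split into words: this | tree | helps | every | big | tree | near | that | short | woman = 10 words.

10


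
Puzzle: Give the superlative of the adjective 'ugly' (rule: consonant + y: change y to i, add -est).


Apply superlative formation (consonant + y: change y to i, add -est): 'ugly' -> 'ugliest'.

ugliest


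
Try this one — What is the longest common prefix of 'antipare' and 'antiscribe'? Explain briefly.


Compare from the start: 4 characters match: 'anti'. Mismatch at position 5: 'p' vs 's'.

anti


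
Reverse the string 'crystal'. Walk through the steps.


Reverse 'crystal' character by character: 'latsyrc'.

latsyrc


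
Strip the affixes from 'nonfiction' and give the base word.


Remove prefix 'non' from 'nonfiction' to get root 'fiction'.

fiction


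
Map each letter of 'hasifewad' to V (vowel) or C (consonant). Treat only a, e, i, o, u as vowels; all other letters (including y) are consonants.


Letter mapping: h = C, a = V, s = C, i = V, f = C, e = V, w = C, a = V, d = C.

CVCVCVCVC


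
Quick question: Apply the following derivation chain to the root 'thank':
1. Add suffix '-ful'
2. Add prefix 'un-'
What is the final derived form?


Step 1: Add suffix '-ful' to 'thank' = 'thankful'
Step 2: Add prefix 'un-' to 'thankful' = 'unthankful'

unthankful


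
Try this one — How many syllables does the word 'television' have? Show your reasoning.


Break 'television' into syllables: tel-e-vi-sion -> tel | e | vi | sion = 4 syllables

4 syllables


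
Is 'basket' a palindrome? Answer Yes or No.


Forward: 'basket'
Reversed: 'teksab'
They differ.

No


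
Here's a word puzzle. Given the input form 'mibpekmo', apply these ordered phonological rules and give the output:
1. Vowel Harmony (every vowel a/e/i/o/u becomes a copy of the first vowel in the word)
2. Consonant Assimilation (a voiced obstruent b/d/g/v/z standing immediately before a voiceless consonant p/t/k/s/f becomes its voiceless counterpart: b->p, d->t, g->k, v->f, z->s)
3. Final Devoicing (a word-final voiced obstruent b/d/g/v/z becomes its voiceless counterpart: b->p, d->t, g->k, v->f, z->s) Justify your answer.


Starting form: 'mibpekmo'
Rule 1: Vowel Harmony: all vowels become 'i' (matching first vowel). 'mibpekmo' -> 'mibpikmi'
Rule 2: Consonant Assimilation: voiced obstruent before voiceless consonant becomes voiceless ('bp' -> 'pp'). 'mibpikmi' -> 'mippikmi'
Rule 3: Final Devoicing: the word ends in the vowel 'i', not a consonant. No change.
Final form: 'mippikmi'

mippikmi


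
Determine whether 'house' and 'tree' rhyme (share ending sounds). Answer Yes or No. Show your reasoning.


Rime (stressed vowel + following sounds) of 'house': -ouse = /aʊs/
Rime of 'tree': -ee = /iː/
/aʊs/ and /iː/ are different ending sounds, so the words do not rhyme.

No


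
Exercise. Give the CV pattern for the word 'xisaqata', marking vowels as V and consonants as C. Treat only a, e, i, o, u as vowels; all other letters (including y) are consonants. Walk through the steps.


Letter mapping: x = C, i = V, s = C, a = V, q = C, a = V, t = C, a = V.

CVCVCVCV


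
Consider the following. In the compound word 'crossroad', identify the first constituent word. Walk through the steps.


Split 'crossroad' into 'cross' + 'road'. The first part is 'cross'.

cross


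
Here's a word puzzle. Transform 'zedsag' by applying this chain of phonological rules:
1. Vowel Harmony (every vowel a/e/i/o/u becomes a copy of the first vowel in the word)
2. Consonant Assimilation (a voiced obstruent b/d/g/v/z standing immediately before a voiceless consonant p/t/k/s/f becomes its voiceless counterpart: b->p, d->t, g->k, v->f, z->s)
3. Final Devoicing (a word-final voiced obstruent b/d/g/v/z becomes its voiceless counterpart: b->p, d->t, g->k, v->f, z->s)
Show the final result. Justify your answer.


Starting form: 'zedsag'
Rule 1: Vowel Harmony: all vowels become 'e' (matching first vowel). 'zedsag' -> 'zedseg'
Rule 2: Consonant Assimilation: voiced obstruent before voiceless consonant becomes voiceless ('ds' -> 'ts'). 'zedseg' -> 'zetseg'
Rule 3: Final Devoicing: word-final voiced obstruent 'g' becomes voiceless 'k'. 'zetseg' -> 'zetsek'
Final form: 'zetsek'

zetsek


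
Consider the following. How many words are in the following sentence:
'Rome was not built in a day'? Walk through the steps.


Split into words: Rome | was | not | built | in | a | day = 7 words.

7


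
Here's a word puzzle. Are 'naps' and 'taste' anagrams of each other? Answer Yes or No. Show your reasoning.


Sorted letters of 'naps': 'anps'
Sorted letters of 'taste': 'aestt'
They do not match.

No


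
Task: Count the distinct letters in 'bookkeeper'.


Unique letters in 'bookkeeper': {b, e, k, o, p, r} = 6 distinct letters.

6


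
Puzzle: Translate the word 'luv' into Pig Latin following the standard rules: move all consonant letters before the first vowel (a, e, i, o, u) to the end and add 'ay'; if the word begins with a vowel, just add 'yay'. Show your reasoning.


'luv': move consonant cluster 'l' to end and add 'ay': 'uvlay'.

uvlay


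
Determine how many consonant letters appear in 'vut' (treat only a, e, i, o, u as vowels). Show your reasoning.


Consonants in 'vut': v, t = 2 consonants.

2


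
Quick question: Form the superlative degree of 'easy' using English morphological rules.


Apply superlative formation (consonant + y: change y to i, add -est): 'easy' -> 'easiest'.

easiest


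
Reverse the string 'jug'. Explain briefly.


Reverse 'jug' character by character: 'guj'.

guj


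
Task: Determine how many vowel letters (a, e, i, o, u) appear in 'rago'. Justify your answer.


Vowels in 'rago': a, o = 2 vowels.

2


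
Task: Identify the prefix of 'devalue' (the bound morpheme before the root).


The word 'devalue' = 'de' (prefix) + 'value' (root). The prefix is 'de'.

de


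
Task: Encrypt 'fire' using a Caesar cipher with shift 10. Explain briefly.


Shift each letter by 10: f -> p, i -> s, r -> b, e -> o. Result: 'psbo'.

psbo


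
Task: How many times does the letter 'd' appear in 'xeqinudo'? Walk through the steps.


Letter 'd' in 'xeqinudo': found at position(s) 7 = 1 occurrence(s).

1


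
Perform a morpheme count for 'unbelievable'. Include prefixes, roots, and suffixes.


Decomposition: un- (prefix) + believe (root) + -able (suffix) = 3 morpheme(s)

3 morphemes


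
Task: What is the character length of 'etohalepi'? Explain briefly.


Spell out 'etohalepi' and number each letter: e(1), t(2), o(3), h(4), a(5), l(6), e(7), p(8), i(9). Total: 9 letters.

9


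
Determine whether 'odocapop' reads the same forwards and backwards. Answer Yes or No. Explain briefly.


Forward: 'odocapop'
Reversed: 'popacodo'
They differ.

No


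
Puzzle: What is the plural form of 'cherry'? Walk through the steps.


Apply rule: Change -y to -ies (consonant + y). 'cherry' becomes 'cherries'.

cherries


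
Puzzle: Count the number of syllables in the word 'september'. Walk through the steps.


Break 'september' into syllables: sep-tem-ber -> sep | tem | ber = 3 syllables

3 syllables


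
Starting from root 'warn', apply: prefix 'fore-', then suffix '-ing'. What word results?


Step 1: Add prefix 'fore-' to 'warn' = 'forewarn'
Step 2: Add suffix '-ing' to 'forewarn' = 'forewarning'

forewarning


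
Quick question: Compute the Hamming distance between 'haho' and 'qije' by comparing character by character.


Alignment:
Position 1: 'h' vs 'q' = DIFFER
Position 2: 'a' vs 'i' = DIFFER
Position 3: 'h' vs 'j' = DIFFER
Position 4: 'o' vs 'e' = DIFFER
Total differences: 4

4


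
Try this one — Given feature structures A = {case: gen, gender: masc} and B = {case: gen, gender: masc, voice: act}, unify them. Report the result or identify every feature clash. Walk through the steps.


Compare features:
case: A=gen vs B=gen -> unified: gen
gender: A=masc vs B=masc -> unified: masc
voice: A=_ vs B=act -> unified: act
No clashes found.

Unified: {case: gen, gender: masc, voice: act}


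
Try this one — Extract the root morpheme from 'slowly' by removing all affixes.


Remove suffix '-ly' from 'slowly' to get root 'slow'.

slow


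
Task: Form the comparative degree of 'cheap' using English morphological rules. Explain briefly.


Apply comparative formation (add -er): 'cheap' -> 'cheaper'.

cheaper


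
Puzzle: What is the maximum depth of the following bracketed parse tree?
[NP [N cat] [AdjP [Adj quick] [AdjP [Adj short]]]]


Count bracket nesting levels:
'[' at pos 0: depth = 1
'[' at pos 4: depth = 2
'[' at pos 12: depth = 2
'[' at pos 18: depth = 3
'[' at pos 30: depth = 3
'[' at pos 36: depth = 4
Maximum depth reached: 4

4


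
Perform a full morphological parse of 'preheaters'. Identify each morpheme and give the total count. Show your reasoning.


Step 1: Identify prefix: 'pre' (meaning: before)
Step 2: Identify root: 'heat'
Step 3: Identify suffix(es): 'er, s'
Decomposition: pre- (prefix: before) + heat (root) + -er (suffix: one who) + -s (plural)
Total morphemes: 4

4 morphemes (pre- (prefix: before) + heat (root) + -er (suffix: one who) + -s (plural))


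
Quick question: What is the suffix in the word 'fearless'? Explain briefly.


The word 'fearless' = 'fear' (root) + '-less' (suffix). The suffix is '-less'.

less


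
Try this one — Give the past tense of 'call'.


Apply rule: Add -ed. 'call' becomes 'called'.

called


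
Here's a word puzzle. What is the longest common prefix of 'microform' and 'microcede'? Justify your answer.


Compare from the start: 5 characters match: 'micro'. Mismatch at position 6: 'f' vs 'c'.

micro


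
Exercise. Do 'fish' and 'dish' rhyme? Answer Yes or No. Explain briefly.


Rime (stressed vowel + following sounds) of 'fish': -ish = /ɪʃ/
Rime of 'dish': -ish = /ɪʃ/
/ɪʃ/ and /ɪʃ/ are the same ending sound, so the words rhyme.

Yes


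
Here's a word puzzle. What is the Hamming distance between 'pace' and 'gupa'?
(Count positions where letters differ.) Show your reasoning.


Alignment:
Position 1: 'p' vs 'g' = DIFFER
Position 2: 'a' vs 'u' = DIFFER
Position 3: 'c' vs 'p' = DIFFER
Position 4: 'e' vs 'a' = DIFFER
Total differences: 4

4


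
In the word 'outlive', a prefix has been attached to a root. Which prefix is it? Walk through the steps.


The word 'outlive' = 'out' (prefix) + 'live' (root). The prefix is 'out'.

out


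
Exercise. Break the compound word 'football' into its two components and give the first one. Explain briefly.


Split 'football' into 'foot' + 'ball'. The first part is 'foot'.

foot


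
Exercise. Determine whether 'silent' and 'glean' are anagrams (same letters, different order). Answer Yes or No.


Sorted letters of 'silent': 'eilnst'
Sorted letters of 'glean': 'aegln'
They do not match.

No


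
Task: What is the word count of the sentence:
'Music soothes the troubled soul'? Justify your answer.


Split into words: Music | soothes | the | troubled | soul = 5 words.

5


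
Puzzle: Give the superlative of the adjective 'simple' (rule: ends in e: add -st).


Apply superlative formation (ends in e: add -st): 'simple' -> 'simplest'.

simplest


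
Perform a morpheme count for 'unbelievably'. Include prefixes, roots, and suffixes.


Decomposition: un- (prefix) + believe (root) + -able (suffix) + -ly (suffix) = 4 morpheme(s)

4 morphemes


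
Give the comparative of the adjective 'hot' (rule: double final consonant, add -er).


Apply comparative formation (double final consonant, add -er): 'hot' -> 'hotter'.

hotter


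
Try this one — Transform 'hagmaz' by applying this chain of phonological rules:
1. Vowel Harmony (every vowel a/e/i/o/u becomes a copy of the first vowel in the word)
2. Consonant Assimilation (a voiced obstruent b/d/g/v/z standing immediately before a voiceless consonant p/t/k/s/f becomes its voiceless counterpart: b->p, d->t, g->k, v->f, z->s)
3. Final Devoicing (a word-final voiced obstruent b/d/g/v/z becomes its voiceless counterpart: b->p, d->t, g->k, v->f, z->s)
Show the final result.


Starting form: 'hagmaz'
Rule 1: Vowel Harmony: all vowels already match. No change.
Rule 2: Consonant Assimilation: no voiced obstruent (b/d/g/v/z) stands immediately before a voiceless consonant (p/t/k/s/f). No change.
Rule 3: Final Devoicing: word-final voiced obstruent 'z' becomes voiceless 's'. 'hagmaz' -> 'hagmas'
Final form: 'hagmas'

hagmas


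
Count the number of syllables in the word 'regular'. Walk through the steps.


Break 'regular' into syllables: reg-u-lar -> reg | u | lar = 3 syllables

3 syllables


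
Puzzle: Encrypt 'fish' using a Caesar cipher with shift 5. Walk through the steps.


Shift each letter by 5: f -> k, i -> n, s -> x, h -> m. Result: 'knxm'.

knxm


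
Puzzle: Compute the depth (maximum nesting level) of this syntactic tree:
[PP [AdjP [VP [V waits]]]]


Count bracket nesting levels:
'[' at pos 0: depth = 1
'[' at pos 4: depth = 2
'[' at pos 10: depth = 3
'[' at pos 14: depth = 4
Maximum depth reached: 4

4


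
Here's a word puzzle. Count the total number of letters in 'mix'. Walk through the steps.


Spell out 'mix' and number each letter: m(1), i(2), x(3). Total: 3 letters.

3


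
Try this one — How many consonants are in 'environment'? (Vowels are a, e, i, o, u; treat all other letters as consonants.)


Consonants in 'environment': n, v, r, n, m, n, t = 7 consonants.

7


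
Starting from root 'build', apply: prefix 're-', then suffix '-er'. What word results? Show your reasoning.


Step 1: Add prefix 're-' to 'build' = 'rebuild'
Step 2: Add suffix '-er' to 'rebuild' = 'rebuilder'

rebuilder


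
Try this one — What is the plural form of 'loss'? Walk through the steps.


Apply rule: Add -es (sibilant/fricative ending). 'loss' becomes 'losses'.

losses


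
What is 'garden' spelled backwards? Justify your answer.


Reverse 'garden' character by character: 'nedrag'.

nedrag


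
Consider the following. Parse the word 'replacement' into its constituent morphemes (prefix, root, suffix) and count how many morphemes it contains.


Step 1: Identify prefix: 're' (meaning: again)
Step 2: Identify root: 'place'
Step 3: Identify suffix(es): 'ment'
Decomposition: re- (prefix: again) + place (root) + -ment (suffix: action/result)
Total morphemes: 3

3 morphemes (re- (prefix: again) + place (root) + -ment (suffix: action/result))


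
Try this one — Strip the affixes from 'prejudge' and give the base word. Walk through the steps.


Remove prefix 'pre' from 'prejudge' to get root 'judge'.

judge


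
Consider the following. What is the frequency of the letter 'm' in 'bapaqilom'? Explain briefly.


Letter 'm' in 'bapaqilom': found at position(s) 9 = 1 occurrence(s).

1


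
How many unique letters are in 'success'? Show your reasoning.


Unique letters in 'success': {c, e, s, u} = 4 distinct letters.

4


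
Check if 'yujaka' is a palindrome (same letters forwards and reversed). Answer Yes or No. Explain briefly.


Forward: 'yujaka'
Reversed: 'akajuy'
They differ.

No


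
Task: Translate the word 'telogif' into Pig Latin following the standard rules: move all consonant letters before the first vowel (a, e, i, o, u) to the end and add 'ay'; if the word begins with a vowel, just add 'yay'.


'telogif': move consonant cluster 't' to end and add 'ay': 'elogiftay'.

elogiftay


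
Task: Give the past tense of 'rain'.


Apply rule: Add -ed. 'rain' becomes 'rained'.

rained


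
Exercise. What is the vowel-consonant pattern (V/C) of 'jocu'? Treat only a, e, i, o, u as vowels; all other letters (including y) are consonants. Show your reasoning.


Letter mapping: j = C, o = V, c = C, u = V.

CVCV


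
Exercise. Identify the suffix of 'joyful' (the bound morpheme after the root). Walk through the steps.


The word 'joyful' = 'joy' (root) + '-ful' (suffix). The suffix is '-ful'.

ful


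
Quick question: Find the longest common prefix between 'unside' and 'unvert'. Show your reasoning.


Compare from the start: 2 characters match: 'un'. Mismatch at position 3: 's' vs 'v'.

un


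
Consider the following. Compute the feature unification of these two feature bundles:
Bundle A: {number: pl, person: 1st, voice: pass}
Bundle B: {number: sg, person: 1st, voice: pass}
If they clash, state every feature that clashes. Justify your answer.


Compare features:
number: A=pl vs B=sg -> CLASH
person: A=1st vs B=1st -> unified: 1st
voice: A=pass vs B=pass -> unified: pass
Clash detected on feature 'number' (pl vs sg); unification fails.

CLASH on 'number' (pl vs sg)


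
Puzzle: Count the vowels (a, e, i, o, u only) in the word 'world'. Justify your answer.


Vowels in 'world': o = 1 vowels.

1


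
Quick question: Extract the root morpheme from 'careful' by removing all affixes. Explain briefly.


Remove suffix '-ful' from 'careful' to get root 'care'.

care


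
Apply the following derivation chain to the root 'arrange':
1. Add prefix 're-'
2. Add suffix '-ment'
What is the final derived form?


Step 1: Add prefix 're-' to 'arrange' = 'rearrange'
Step 2: Add suffix '-ment' to 'rearrange' = 'rearrangement'

rearrangement


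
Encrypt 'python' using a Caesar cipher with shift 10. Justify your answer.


Shift each letter by 10: p -> z, y -> i, t -> d, h -> r, o -> y, n -> x. Result: 'zidryx'.

zidryx


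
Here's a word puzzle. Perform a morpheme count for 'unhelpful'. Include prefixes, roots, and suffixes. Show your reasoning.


Decomposition: un- (prefix) + help (root) + -ful (suffix) = 3 morpheme(s)

3 morphemes


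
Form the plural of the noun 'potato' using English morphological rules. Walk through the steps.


Apply rule: Add -es (consonant + o). 'potato' becomes 'potatoes'.

potatoes


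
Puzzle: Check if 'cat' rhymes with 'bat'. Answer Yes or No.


Rime (stressed vowel + following sounds) of 'cat': -at = /æt/
Rime of 'bat': -at = /æt/
/æt/ and /æt/ are the same ending sound, so the words rhyme.

Yes


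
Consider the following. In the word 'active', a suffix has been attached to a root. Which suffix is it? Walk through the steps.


The word 'active' = 'act' (root) + '-ive' (suffix). The suffix is '-ive'.

ive


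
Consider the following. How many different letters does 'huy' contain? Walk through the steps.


Unique letters in 'huy': {h, u, y} = 3 distinct letters.

3


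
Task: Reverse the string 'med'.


Reverse 'med' character by character: 'dem'.

dem


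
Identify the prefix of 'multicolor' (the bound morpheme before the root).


The word 'multicolor' = 'multi' (prefix) + 'color' (root). The prefix is 'multi'.

multi


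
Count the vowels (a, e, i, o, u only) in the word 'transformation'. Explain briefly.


Vowels in 'transformation': a, o, a, i, o = 5 vowels.

5


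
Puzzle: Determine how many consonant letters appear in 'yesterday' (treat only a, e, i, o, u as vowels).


Consonants in 'yesterday': y, s, t, r, d, y = 6 consonants.

6


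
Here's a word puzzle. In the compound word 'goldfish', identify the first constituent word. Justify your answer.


Split 'goldfish' into 'gold' + 'fish'. The first part is 'gold'.

gold


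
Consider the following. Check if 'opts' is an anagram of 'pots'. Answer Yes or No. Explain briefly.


Sorted letters of 'opts': 'opst'
Sorted letters of 'pots': 'opst'
They match.

Yes


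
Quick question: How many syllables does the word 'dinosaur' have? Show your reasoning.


Break 'dinosaur' into syllables: di-no-saur -> di | no | saur = 3 syllables

3 syllables


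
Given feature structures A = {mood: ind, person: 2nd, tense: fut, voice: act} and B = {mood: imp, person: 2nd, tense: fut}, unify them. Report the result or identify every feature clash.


Compare features:
mood: A=ind vs B=imp -> CLASH
person: A=2nd vs B=2nd -> unified: 2nd
tense: A=fut vs B=fut -> unified: fut
voice: A=act vs B=_ -> unified: act
Clash detected on feature 'mood' (ind vs imp); unification fails.

CLASH on 'mood' (ind vs imp)


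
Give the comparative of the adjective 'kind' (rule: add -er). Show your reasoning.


Apply comparative formation (add -er): 'kind' -> 'kinder'.

kinder


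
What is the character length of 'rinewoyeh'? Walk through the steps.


Spell out 'rinewoyeh' and number each letter: r(1), i(2), n(3), e(4), w(5), o(6), y(7), e(8), h(9). Total: 9 letters.

9


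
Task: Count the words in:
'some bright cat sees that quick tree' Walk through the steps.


Split into words: some | bright | cat | sees | that | quick | tree = 7 words.

7


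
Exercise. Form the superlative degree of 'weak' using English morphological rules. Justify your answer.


Apply superlative formation (add -est): 'weak' -> 'weakest'.

weakest


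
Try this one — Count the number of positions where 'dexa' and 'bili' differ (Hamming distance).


Alignment:
Position 1: 'd' vs 'b' = DIFFER
Position 2: 'e' vs 'i' = DIFFER
Position 3: 'x' vs 'l' = DIFFER
Position 4: 'a' vs 'i' = DIFFER
Total differences: 4

4


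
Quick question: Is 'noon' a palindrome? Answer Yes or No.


Forward: 'noon'
Reversed: 'noon'
They are identical.

Yes


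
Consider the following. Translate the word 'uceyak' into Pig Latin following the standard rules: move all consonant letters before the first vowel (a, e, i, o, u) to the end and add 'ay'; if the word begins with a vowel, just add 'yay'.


'uceyak' starts with a vowel, so add 'yay': 'uceyakyay'.

uceyakyay


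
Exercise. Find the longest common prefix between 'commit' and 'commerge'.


Compare from the start: 4 characters match: 'comm'. Mismatch at position 5: 'i' vs 'e'.

comm


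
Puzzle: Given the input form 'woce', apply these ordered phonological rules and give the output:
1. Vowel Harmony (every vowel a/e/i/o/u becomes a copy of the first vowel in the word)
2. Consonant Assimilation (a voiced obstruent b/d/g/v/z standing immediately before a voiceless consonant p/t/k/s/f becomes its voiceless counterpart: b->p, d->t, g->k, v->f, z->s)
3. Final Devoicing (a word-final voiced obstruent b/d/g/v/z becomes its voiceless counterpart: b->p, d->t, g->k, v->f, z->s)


Starting form: 'woce'
Rule 1: Vowel Harmony: all vowels become 'o' (matching first vowel). 'woce' -> 'woco'
Rule 2: Consonant Assimilation: no voiced obstruent (b/d/g/v/z) stands immediately before a voiceless consonant (p/t/k/s/f). No change.
Rule 3: Final Devoicing: the word ends in the vowel 'o', not a consonant. No change.
Final form: 'woco'

woco


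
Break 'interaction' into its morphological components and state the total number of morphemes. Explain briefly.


Step 1: Identify prefix: 'inter' (meaning: between)
Step 2: Identify root: 'act'
Step 3: Identify suffix(es): 'ion'
Decomposition: inter- (prefix: between) + act (root) + -ion (suffix: act of)
Total morphemes: 3

3 morphemes (inter- (prefix: between) + act (root) + -ion (suffix: act of))


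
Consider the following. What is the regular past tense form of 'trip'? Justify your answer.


Apply rule: Double final consonant and add -ed. 'trip' becomes 'tripped'.

tripped


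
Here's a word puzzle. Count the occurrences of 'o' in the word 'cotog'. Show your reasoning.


Letter 'o' in 'cotog': found at position(s) 2, 4 = 2 occurrence(s).

2


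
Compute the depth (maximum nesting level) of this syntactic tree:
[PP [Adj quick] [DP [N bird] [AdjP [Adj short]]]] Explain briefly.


Count bracket nesting levels:
'[' at pos 0: depth = 1
'[' at pos 4: depth = 2
'[' at pos 16: depth = 2
'[' at pos 20: depth = 3
'[' at pos 29: depth = 3
'[' at pos 35: depth = 4
Maximum depth reached: 4

4


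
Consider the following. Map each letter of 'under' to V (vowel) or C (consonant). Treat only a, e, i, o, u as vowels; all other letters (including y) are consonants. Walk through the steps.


Letter mapping: u = V, n = C, d = C, e = V, r = C.

VCCVC


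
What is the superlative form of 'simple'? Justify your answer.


Apply superlative formation (ends in e: add -st): 'simple' -> 'simplest'.

simplest


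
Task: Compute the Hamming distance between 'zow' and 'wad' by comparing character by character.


Alignment:
Position 1: 'z' vs 'w' = DIFFER
Position 2: 'o' vs 'a' = DIFFER
Position 3: 'w' vs 'd' = DIFFER
Total differences: 3

3


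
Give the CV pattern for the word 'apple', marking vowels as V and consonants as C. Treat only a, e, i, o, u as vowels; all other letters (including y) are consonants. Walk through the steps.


Letter mapping: a = V, p = C, p = C, l = C, e = V.

VCCCV


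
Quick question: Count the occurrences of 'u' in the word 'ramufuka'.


Letter 'u' in 'ramufuka': found at position(s) 4, 6 = 2 occurrence(s).

2


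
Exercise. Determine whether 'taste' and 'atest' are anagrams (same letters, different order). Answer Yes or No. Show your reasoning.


Sorted letters of 'taste': 'aestt'
Sorted letters of 'atest': 'aestt'
They match.

Yes


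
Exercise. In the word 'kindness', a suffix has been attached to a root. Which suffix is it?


The word 'kindness' = 'kind' (root) + '-ness' (suffix). The suffix is '-ness'.

ness


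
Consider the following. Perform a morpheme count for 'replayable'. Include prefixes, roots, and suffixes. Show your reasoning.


Decomposition: re- (prefix) + play (root) + -able (suffix) = 3 morpheme(s)

3 morphemes


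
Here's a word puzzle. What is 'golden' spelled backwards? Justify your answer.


Reverse 'golden' character by character: 'nedlog'.

nedlog


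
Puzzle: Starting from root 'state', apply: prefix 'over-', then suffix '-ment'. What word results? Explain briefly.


Step 1: Add prefix 'over-' to 'state' = 'overstate'
Step 2: Add suffix '-ment' to 'overstate' = 'overstatement'

overstatement


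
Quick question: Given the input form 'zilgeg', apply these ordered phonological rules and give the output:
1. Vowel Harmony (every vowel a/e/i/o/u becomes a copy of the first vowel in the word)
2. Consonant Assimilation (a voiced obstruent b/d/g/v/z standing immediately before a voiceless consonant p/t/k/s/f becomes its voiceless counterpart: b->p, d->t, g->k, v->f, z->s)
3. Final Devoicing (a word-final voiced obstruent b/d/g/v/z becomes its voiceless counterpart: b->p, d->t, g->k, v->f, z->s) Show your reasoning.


Starting form: 'zilgeg'
Rule 1: Vowel Harmony: all vowels become 'i' (matching first vowel). 'zilgeg' -> 'zilgig'
Rule 2: Consonant Assimilation: no voiced obstruent (b/d/g/v/z) stands immediately before a voiceless consonant (p/t/k/s/f). No change.
Rule 3: Final Devoicing: word-final voiced obstruent 'g' becomes voiceless 'k'. 'zilgig' -> 'zilgik'
Final form: 'zilgik'

zilgik


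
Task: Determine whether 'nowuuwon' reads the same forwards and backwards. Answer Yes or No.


Forward: 'nowuuwon'
Reversed: 'nowuuwon'
They are identical.

Yes


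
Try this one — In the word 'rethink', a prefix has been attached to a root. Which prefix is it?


The word 'rethink' = 're' (prefix) + 'think' (root). The prefix is 're'.

re


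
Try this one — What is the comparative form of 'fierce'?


Apply comparative formation (ends in e: add -r): 'fierce' -> 'fiercer'.

fiercer


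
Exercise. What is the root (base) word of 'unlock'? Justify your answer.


Remove prefix 'un' from 'unlock' to get root 'lock'.

lock


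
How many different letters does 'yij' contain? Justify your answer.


Unique letters in 'yij': {i, j, y} = 3 distinct letters.

3


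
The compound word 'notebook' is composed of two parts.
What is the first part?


Split 'notebook' into 'note' + 'book'. The first part is 'note'.

note


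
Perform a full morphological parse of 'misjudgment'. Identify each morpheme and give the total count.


Step 1: Identify prefix: 'mis' (meaning: wrongly)
Step 2: Identify root: 'judge'
Step 3: Identify suffix(es): 'ment'
Decomposition: mis- (prefix: wrongly) + judge (root) + -ment (suffix: action/result)
Total morphemes: 3

3 morphemes (mis- (prefix: wrongly) + judge (root) + -ment (suffix: action/result))


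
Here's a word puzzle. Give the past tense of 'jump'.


Apply rule: Add -ed. 'jump' becomes 'jumped'.

jumped


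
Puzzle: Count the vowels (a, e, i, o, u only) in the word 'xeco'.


Vowels in 'xeco': e, o = 2 vowels.

2


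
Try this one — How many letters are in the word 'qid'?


Spell out 'qid' and number each letter: q(1), i(2), d(3). Total: 3 letters.

3


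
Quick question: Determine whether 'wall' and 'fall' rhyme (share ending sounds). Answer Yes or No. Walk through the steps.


Rime (stressed vowel + following sounds) of 'wall': -all = /ɔːl/
Rime of 'fall': -all = /ɔːl/
/ɔːl/ and /ɔːl/ are the same ending sound, so the words rhyme.

Yes


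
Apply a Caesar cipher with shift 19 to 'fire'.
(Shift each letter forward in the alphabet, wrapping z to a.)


Shift each letter by 19: f -> y, i -> b, r -> k, e -> x. Result: 'ybkx'.

ybkx


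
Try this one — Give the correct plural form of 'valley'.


Apply rule: Add -s. 'valley' becomes 'valleys'.

valleys


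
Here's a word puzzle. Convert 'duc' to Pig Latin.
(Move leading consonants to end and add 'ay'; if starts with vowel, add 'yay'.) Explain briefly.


'duc': move consonant cluster 'd' to end and add 'ay': 'ucday'.

ucday


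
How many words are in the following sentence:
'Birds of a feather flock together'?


Split into words: Birds | of | a | feather | flock | together = 6 words.

6


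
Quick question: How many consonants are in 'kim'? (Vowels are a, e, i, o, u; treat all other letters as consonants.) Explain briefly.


Consonants in 'kim': k, m = 2 consonants.

2


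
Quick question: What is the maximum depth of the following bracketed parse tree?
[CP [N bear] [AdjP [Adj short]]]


Count bracket nesting levels:
'[' at pos 0: depth = 1
'[' at pos 4: depth = 2
'[' at pos 13: depth = 2
'[' at pos 19: depth = 3
Maximum depth reached: 3

3


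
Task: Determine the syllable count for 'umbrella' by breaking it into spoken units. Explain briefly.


Break 'umbrella' into syllables: um-brel-la -> um | brel | la = 3 syllables

3 syllables


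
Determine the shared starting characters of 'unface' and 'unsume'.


Compare from the start: 2 characters match: 'un'. Mismatch at position 3: 'f' vs 's'.

un


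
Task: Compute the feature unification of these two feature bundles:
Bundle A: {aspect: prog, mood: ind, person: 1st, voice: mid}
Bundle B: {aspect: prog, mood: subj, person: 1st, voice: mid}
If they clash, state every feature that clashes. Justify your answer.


Compare features:
aspect: A=prog vs B=prog -> unified: prog
mood: A=ind vs B=subj -> CLASH
person: A=1st vs B=1st -> unified: 1st
voice: A=mid vs B=mid -> unified: mid
Clash detected on feature 'mood' (ind vs subj); unification fails.

CLASH on 'mood' (ind vs subj)


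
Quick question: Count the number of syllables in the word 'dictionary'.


Break 'dictionary' into syllables: dic-tion-ar-y -> dic | tion | ar | y = 4 syllables

4 syllables


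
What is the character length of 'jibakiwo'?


Spell out 'jibakiwo' and number each letter: j(1), i(2), b(3), a(4), k(5), i(6), w(7), o(8). Total: 8 letters.

8


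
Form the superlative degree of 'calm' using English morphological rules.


Apply superlative formation (add -est): 'calm' -> 'calmest'.

calmest


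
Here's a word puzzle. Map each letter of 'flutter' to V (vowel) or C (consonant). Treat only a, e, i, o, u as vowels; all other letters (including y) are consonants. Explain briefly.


Letter mapping: f = C, l = C, u = V, t = C, t = C, e = V, r = C.

CCVCCVC


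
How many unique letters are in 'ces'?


Unique letters in 'ces': {c, e, s} = 3 distinct letters.

3


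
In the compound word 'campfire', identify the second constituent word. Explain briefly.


Split 'campfire' into 'camp' + 'fire'. The second part is 'fire'.

fire


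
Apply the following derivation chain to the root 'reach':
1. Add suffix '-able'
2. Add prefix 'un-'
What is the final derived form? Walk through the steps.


Step 1: Add suffix '-able' to 'reach' = 'reachable'
Step 2: Add prefix 'un-' to 'reachable' = 'unreachable'

unreachable


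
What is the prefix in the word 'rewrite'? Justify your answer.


The word 'rewrite' = 're' (prefix) + 'write' (root). The prefix is 're'.

re


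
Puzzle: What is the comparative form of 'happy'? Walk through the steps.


Apply comparative formation (consonant + y: change y to i, add -er): 'happy' -> 'happier'.

happier


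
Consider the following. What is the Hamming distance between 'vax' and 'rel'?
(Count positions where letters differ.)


Alignment:
Position 1: 'v' vs 'r' = DIFFER
Position 2: 'a' vs 'e' = DIFFER
Position 3: 'x' vs 'l' = DIFFER
Total differences: 3

3


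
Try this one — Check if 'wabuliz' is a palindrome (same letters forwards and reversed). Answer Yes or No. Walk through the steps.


Forward: 'wabuliz'
Reversed: 'zilubaw'
They differ.

No


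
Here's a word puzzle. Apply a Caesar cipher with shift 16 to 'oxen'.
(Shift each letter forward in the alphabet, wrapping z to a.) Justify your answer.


Shift each letter by 16: o -> e, x -> n, e -> u, n -> d. Result: 'enud'.

enud


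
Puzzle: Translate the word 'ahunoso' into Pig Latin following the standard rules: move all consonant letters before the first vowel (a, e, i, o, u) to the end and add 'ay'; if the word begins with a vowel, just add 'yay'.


'ahunoso' starts with a vowel, so add 'yay': 'ahunosoyay'.

ahunosoyay


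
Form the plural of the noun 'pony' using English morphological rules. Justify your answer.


Apply rule: Change -y to -ies (consonant + y). 'pony' becomes 'ponies'.

ponies


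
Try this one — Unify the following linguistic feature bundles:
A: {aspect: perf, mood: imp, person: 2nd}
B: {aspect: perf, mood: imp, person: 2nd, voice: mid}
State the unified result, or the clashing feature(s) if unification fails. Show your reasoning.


Compare features:
aspect: A=perf vs B=perf -> unified: perf
mood: A=imp vs B=imp -> unified: imp
person: A=2nd vs B=2nd -> unified: 2nd
voice: A=_ vs B=mid -> unified: mid
No clashes found.

Unified: {aspect: perf, mood: imp, person: 2nd, voice: mid}


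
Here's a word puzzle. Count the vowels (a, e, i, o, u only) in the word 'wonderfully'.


Vowels in 'wonderfully': o, e, u = 3 vowels.

3
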